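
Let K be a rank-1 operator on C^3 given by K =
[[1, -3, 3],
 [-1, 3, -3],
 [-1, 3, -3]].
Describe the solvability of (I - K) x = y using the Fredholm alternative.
(I - K) is singular (det(I - K) = 0, i.e. 1 ∈ sigma(K)). (I - K) x = y is solvable iff y ⊥ ker((I - K)^*) = span{(1, -3, 3)}, i.e. iff y_1 - 3y_2 + 3y_3 = 0. When solvable, the solutions are x = y + c·(1, -1, -1), c arbitrary (ker(I - K) = span{(1, -1, -1)}, dimension 1).

K has rank 1, so it is an outer product K = u v^T: every row of K is a multiple of one row vector. Reading off the entries, u = (1, -1, -1) and v = (1, -3, 3) (row i of K equals u_i·v^T). A rank-one matrix u v^T satisfies K u = u (v·u) and kills the (2)-dimensional subspace v^⊥, so its characteristic polynomial is lambda^2 (lambda - v·u) with v·u = tr K = 1. Hence the eigenvalues of I - K are 1 (multiplicity 2) and 1 - (1) = 0, so det(I - K) = 0. (Direct check: I - K =
[[0, 3, -3],
 [1, -2, 3],
 [1, -3, 4]]
has determinant 0.) So 1 is an eigenvalue of K and (I - K) is not invertible. The finite-dimensional Fredholm alternative says: either (I - K) is invertible, or ker(I - K) ≠ {0} and then range(I - K) = ker((I - K)^*)^⊥, with dim ker(I - K) = dim ker((I - K)^*). We are in the second case, so we need both kernels. Kernel of I - K: (I - K) u = u - u (v·u) = u - u = 0, so ker(I - K) = span{u} = span{(1, -1, -1)} (it is exactly 1-dimensional because rank(I - K) = 2). Kernel of the adjoint: K is real, so (I - K)^* = I - K^T = I - v u^T, and (I - v u^T) v = v - v (u·v) = 0; hence ker((I - K)^*) = span{v} = span{(1, -3, 3)}. Therefore (I - K) x = y is solvable iff <y, v> = 0, i.e. iff y_1 - 3y_2 + 3y_3 = 0. When this holds, K y = u (v·y) = 0, so (I - K) y = y and x = y is a particular solution; the full solution set is the line x = y + c·u = y + c·(1, -1, -1), c ∈ C.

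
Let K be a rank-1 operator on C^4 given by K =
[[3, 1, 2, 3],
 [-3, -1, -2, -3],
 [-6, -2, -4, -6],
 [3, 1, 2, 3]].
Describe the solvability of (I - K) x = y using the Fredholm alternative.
(I - K) is singular (det(I - K) = 0, i.e. 1 ∈ sigma(K)). (I - K) x = y is solvable iff y ⊥ ker((I - K)^*) = span{(3, 1, 2, 3)}, i.e. iff 3y_1 + y_2 + 2y_3 + 3y_4 = 0. When solvable, the solutions are x = y + c·(1, -1, -2, 1), c arbitrary (ker(I - K) = span{(1, -1, -2, 1)}, dimension 1).

K has rank 1, so it is an outer product K = u v^T: every row of K is a multiple of one row vector. Reading off the entries, u = (1, -1, -2, 1) and v = (3, 1, 2, 3) (row i of K equals u_i·v^T). A rank-one matrix u v^T satisfies K u = u (v·u) and kills the (3)-dimensional subspace v^⊥, so its characteristic polynomial is lambda^3 (lambda - v·u) with v·u = tr K = 1. Hence the eigenvalues of I - K are 1 (multiplicity 3) and 1 - (1) = 0, so det(I - K) = 0. (Direct check: I - K =
[[-2, -1, -2, -3],
 [3, 2, 2, 3],
 [6, 2, 5, 6],
 [-3, -1, -2, -2]]
has determinant 0.) So 1 is an eigenvalue of K and (I - K) is not invertible. The finite-dimensional Fredholm alternative says: either (I - K) is invertible, or ker(I - K) ≠ {0} and then range(I - K) = ker((I - K)^*)^⊥, with dim ker(I - K) = dim ker((I - K)^*). We are in the second case, so we need both kernels. Kernel of I - K: (I - K) u = u - u (v·u) = u - u = 0, so ker(I - K) = span{u} = span{(1, -1, -2, 1)} (it is exactly 1-dimensional because rank(I - K) = 3). Kernel of the adjoint: K is real, so (I - K)^* = I - K^T = I - v u^T, and (I - v u^T) v = v - v (u·v) = 0; hence ker((I - K)^*) = span{v} = span{(3, 1, 2, 3)}. Therefore (I - K) x = y is solvable iff <y, v> = 0, i.e. iff 3y_1 + y_2 + 2y_3 + 3y_4 = 0. When this holds, K y = u (v·y) = 0, so (I - K) y = y and x = y is a particular solution; the full solution set is the line x = y + c·u = y + c·(1, -1, -2, 1), c ∈ C.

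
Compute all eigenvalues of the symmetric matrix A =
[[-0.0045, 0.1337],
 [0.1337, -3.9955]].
sigma(A) ≈ {-4, 0}

A is real symmetric, so its spectrum consists of real eigenvalues. Expanding the characteristic polynomial of the displayed matrix gives
  det(λ I - A) = p(λ) = λ^2 + (4)λ + (0).
Solving p(λ) = 0 yields eigenvalues ≈ -4, 0. (A is shown rounded to 4 decimals, so these recover the underlying integer eigenvalues to within that precision.)
Verification: the trace of A = -4 equals the sum of eigenvalues -4, and det(A) ≈ 0.0001 matches the eigenvalue product 0.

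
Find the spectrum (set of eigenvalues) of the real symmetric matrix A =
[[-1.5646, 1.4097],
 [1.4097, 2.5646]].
sigma(A) ≈ {-2, 3}

A is real symmetric, so its spectrum consists of real eigenvalues. Expanding the characteristic polynomial of the displayed matrix gives
  det(λ I - A) = p(λ) = λ^2 + (-1)λ + (-6).
Solving p(λ) = 0 yields eigenvalues ≈ -2, 3. (A is shown rounded to 4 decimals, so these recover the underlying integer eigenvalues to within that precision.)
Verification: the trace of A = 1 equals the sum of eigenvalues 1, and det(A) ≈ -5.9998 matches the eigenvalue product -6.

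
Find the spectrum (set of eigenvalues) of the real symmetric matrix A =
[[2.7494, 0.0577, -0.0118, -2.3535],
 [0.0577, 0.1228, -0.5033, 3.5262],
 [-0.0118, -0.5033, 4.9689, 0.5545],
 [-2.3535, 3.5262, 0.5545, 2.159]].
sigma(A) ≈ {-3, 2, 5, 6}

A is real symmetric, so its spectrum consists of real eigenvalues. Expanding the characteristic polynomial of the displayed matrix gives
  det(λ I - A) = p(λ) = λ^4 + (-10)λ^3 + (13)λ^2 + (95.9985)λ + (-180.0026).
Solving p(λ) = 0 yields eigenvalues ≈ -3, 2, 5, 6. (A is shown rounded to 4 decimals, so these recover the underlying integer eigenvalues to within that precision.)
Verification: the trace of A = 10 equals the sum of eigenvalues 10, and det(A) ≈ -180.0026 matches the eigenvalue product -180.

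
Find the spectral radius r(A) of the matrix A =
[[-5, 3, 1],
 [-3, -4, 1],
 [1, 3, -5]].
r(A) = 6

The eigenvalues of A are the roots of its characteristic polynomial. With M = A (coefficients from the trace, the sum of principal 2x2 minors, and det A):
  p(λ) = det(λ I - M) = λ^3 + 14λ^2 + 70λ + 132.
By the rational root theorem any rational root is an integer divisor of 132. Testing λ = -6: p(-6) = -216 + 504 - 420 + 132 = 0, so λ = -6 is a root. Dividing out (λ + 6) leaves p(λ) = (λ + 6)(λ^2 + 8λ + 22). For λ^2 + 8λ + 22 the discriminant is -24. It is negative, so the roots are the complex-conjugate pair λ = -4 ± (sqrt(24)/2) i ≈ -4 ± 2.4495i. For a conjugate pair the product of the roots equals the constant term, so |λ|^2 = 22 and |λ| = sqrt(22) ≈ 4.6904.
Thus the eigenvalues (to 4 decimals) are -4 ± 2.4495i (modulus 4.6904); -6 (modulus 6). The spectral radius is the largest modulus: r(A) = 6. (Cross-check: r(A) ≤ ||A||_2 ≈ 7.1869; equality holds whenever A is normal, though it can also hold for some non-normal A.)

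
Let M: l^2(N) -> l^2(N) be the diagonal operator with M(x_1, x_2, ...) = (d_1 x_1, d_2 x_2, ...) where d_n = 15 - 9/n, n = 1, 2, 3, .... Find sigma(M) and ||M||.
sigma(M) = {15 - 9/n : n ≥ 1} ∪ {15}; ||M|| = 15

A bounded diagonal operator on l^2 with diagonal entries d_n has spectrum equal to the closure of {d_n : n ≥ 1}: every d_n is an eigenvalue (with eigenvector e_n), so {d_n} ⊂ sigma(M); the spectrum is closed, so its closure is too; and for lambda not in the closure, (M - lambda I) has bounded inverse (the diagonal entries 1/(d_n - lambda) are bounded). For our sequence d_n = 15 - 9/n, n = 1, 2, 3, ...:
  - {d_n} = {15 - 9/n : n ≥ 1}; the only limit point is 15
  - closure = {15 - 9/n : n ≥ 1} ∪ {15}
For the norm: a diagonal operator has ||M|| = sup_n |d_n|. Here d_n = 15 - 9/n increases monotonically from d_1 = 6 toward 15, with all terms in [6, 15); so sup_n |d_n| = 15 (the supremum is the limit, not attained). So ||M|| = 15.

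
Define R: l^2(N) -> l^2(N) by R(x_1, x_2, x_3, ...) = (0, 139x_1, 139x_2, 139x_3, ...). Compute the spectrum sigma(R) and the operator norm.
sigma(R) = closed disk {z in C : |z| ≤ 139}; ||R|| = 139

Note R = 139·U where U is the unit right shift (U x)_k = x_{k-1} (with x_0 := 0); so ||R|| = 139||U|| and sigma(R) = 139·sigma(U). ||R x||^2 = sum_{k≥1} |139x_k|^2 = 19321||x||^2, so ||R|| = 139 and sigma(R) ⊂ {|z| ≤ 139}. For any |lambda| < 139, the equation (R - lambda I) x = 0 forces x_1 = 0, then 139x_k = lambda x_{k+1} ⇒ x = 0, so R has no eigenvalues. But (R - lambda I) is not surjective for |lambda| < 139: solving (R - lambda I) x = e_1 would require x_n proportional to (lambda/139)^(-n), which is not in l^2. So every |lambda| < 139 lies in the residual spectrum. The boundary |lambda| = 139 is in the approximate point spectrum (the spectrum is closed). Hence sigma(R) is the closed disk of radius 139.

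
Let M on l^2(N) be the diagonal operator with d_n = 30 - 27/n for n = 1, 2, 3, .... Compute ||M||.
||M|| = 30

For a diagonal operator on l^2 with entries d_n, ||M|| = sup_n |d_n|. Here d_1 = 3, d_2 = 33/2, ..., and d_n = 30 - 27/n increases monotonically toward 30. All terms lie in [3, 30), so |d_n| = d_n and the supremum is the limit 30, which is not attained by any individual d_n. Hence ||M|| = 30.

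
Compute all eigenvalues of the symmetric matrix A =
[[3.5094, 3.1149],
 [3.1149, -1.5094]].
sigma(A) ≈ {-3, 5}

A is real symmetric, so its spectrum consists of real eigenvalues. Expanding the characteristic polynomial of the displayed matrix gives
  det(λ I - A) = p(λ) = λ^2 + (-2)λ + (-15).
Solving p(λ) = 0 yields eigenvalues ≈ -3, 5. (A is shown rounded to 4 decimals, so these recover the underlying integer eigenvalues to within that precision.)
Verification: the trace of A = 2 equals the sum of eigenvalues 2, and det(A) ≈ -14.9997 matches the eigenvalue product -15.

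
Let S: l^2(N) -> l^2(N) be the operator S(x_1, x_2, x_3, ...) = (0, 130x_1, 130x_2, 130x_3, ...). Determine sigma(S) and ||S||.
sigma(S) = closed disk {z in C : |z| ≤ 130}; ||S|| = 130

Note S = 130·U where U is the unit right shift (U x)_k = x_{k-1} (with x_0 := 0); so ||S|| = 130||U|| and sigma(S) = 130·sigma(U). ||S x||^2 = sum_{k≥1} |130x_k|^2 = 16900||x||^2, so ||S|| = 130 and sigma(S) ⊂ {|z| ≤ 130}. For any |lambda| < 130, the equation (S - lambda I) x = 0 forces x_1 = 0, then 130x_k = lambda x_{k+1} ⇒ x = 0, so S has no eigenvalues. But (S - lambda I) is not surjective for |lambda| < 130: solving (S - lambda I) x = e_1 would require x_n proportional to (lambda/130)^(-n), which is not in l^2. So every |lambda| < 130 lies in the residual spectrum. The boundary |lambda| = 130 is in the approximate point spectrum (the spectrum is closed). Hence sigma(S) is the closed disk of radius 130.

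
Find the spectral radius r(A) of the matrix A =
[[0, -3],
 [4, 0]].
r(A) = sqrt(12) ≈ 3.4641

The eigenvalues of A are the roots of its characteristic polynomial. With M = A (coefficients from the trace and determinant):
  p(λ) = det(λ I - M) = λ^2 + 12.
For λ^2 + 12 the discriminant is -48. It is negative, so the roots are the complex-conjugate pair λ = 0 ± (sqrt(48)/2) i ≈ 0 ± 3.4641i. For a conjugate pair the product of the roots equals the constant term, so |λ|^2 = 12 and |λ| = sqrt(12) ≈ 3.4641.
Thus the eigenvalues (to 4 decimals) are 0 ± 3.4641i (modulus 3.4641). The spectral radius is the largest modulus: r(A) = sqrt(12) ≈ 3.4641. (Cross-check: r(A) ≤ ||A||_2 ≈ 4; equality holds whenever A is normal, though it can also hold for some non-normal A.)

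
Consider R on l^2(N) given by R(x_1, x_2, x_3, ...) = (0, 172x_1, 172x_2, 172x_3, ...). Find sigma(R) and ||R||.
sigma(R) = closed disk {z in C : |z| ≤ 172}; ||R|| = 172

Note R = 172·U where U is the unit right shift (U x)_k = x_{k-1} (with x_0 := 0); so ||R|| = 172||U|| and sigma(R) = 172·sigma(U). ||R x||^2 = sum_{k≥1} |172x_k|^2 = 29584||x||^2, so ||R|| = 172 and sigma(R) ⊂ {|z| ≤ 172}. For any |lambda| < 172, the equation (R - lambda I) x = 0 forces x_1 = 0, then 172x_k = lambda x_{k+1} ⇒ x = 0, so R has no eigenvalues. But (R - lambda I) is not surjective for |lambda| < 172: solving (R - lambda I) x = e_1 would require x_n proportional to (lambda/172)^(-n), which is not in l^2. So every |lambda| < 172 lies in the residual spectrum. The boundary |lambda| = 172 is in the approximate point spectrum (the spectrum is closed). Hence sigma(R) is the closed disk of radius 172.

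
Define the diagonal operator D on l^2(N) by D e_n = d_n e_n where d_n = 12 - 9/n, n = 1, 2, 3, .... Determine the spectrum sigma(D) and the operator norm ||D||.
sigma(D) = {12 - 9/n : n ≥ 1} ∪ {12}; ||D|| = 12

A bounded diagonal operator on l^2 with diagonal entries d_n has spectrum equal to the closure of {d_n : n ≥ 1}: every d_n is an eigenvalue (with eigenvector e_n), so {d_n} ⊂ sigma(D); the spectrum is closed, so its closure is too; and for lambda not in the closure, (D - lambda I) has bounded inverse (the diagonal entries 1/(d_n - lambda) are bounded). For our sequence d_n = 12 - 9/n, n = 1, 2, 3, ...:
  - {d_n} = {12 - 9/n : n ≥ 1}; the only limit point is 12
  - closure = {12 - 9/n : n ≥ 1} ∪ {12}
For the norm: a diagonal operator has ||D|| = sup_n |d_n|. Here d_n = 12 - 9/n increases monotonically from d_1 = 3 toward 12, with all terms in [3, 12); so sup_n |d_n| = 12 (the supremum is the limit, not attained). So ||D|| = 12.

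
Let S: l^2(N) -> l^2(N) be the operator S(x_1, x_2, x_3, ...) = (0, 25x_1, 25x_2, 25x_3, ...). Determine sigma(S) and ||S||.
sigma(S) = closed disk {z in C : |z| ≤ 25}; ||S|| = 25

Note S = 25·U where U is the unit right shift (U x)_k = x_{k-1} (with x_0 := 0); so ||S|| = 25||U|| and sigma(S) = 25·sigma(U). ||S x||^2 = sum_{k≥1} |25x_k|^2 = 625||x||^2, so ||S|| = 25 and sigma(S) ⊂ {|z| ≤ 25}. For any |lambda| < 25, the equation (S - lambda I) x = 0 forces x_1 = 0, then 25x_k = lambda x_{k+1} ⇒ x = 0, so S has no eigenvalues. But (S - lambda I) is not surjective for |lambda| < 25: solving (S - lambda I) x = e_1 would require x_n proportional to (lambda/25)^(-n), which is not in l^2. So every |lambda| < 25 lies in the residual spectrum. The boundary |lambda| = 25 is in the approximate point spectrum (the spectrum is closed). Hence sigma(S) is the closed disk of radius 25.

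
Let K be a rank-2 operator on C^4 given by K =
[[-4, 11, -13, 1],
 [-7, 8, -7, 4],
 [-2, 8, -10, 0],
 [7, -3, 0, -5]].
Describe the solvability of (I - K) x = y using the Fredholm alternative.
(I - K) is invertible (det(I - K) = 82 ≠ 0), so for every y in C^4 the equation (I - K) x = y has a unique solution.

K has rank 2 and factors as K = U V^T = u1 v1^T + u2 v2^T with u1 = (-3, -3, -2, 2), v1 = (2, -3, 3, -1), u2 = (2, -1, 2, 3), v2 = (1, 1, -2, -1) (multiplying out reproduces the displayed K). The nonzero eigenvalues of U V^T coincide with those of the 2 x 2 matrix G = V^T U = [[v1·u1, v1·u2], [v2·u1, v2·u2]] = [[-5, 10], [-4, -6]], and by the Sylvester determinant identity det(I_4 - U V^T) = det(I_2 - V^T U) = det([[6, -10], [4, 7]]) = (6)(7) - (-10)(4) = 82. (Direct check: I - K =
[[5, -11, 13, -1],
 [7, -7, 7, -4],
 [2, -8, 11, 0],
 [-7, 3, 0, 6]]
has determinant 82.) The finite-dimensional Fredholm alternative says: either (I - K) is invertible, or ker(I - K) ≠ {0} and then range(I - K) = ker((I - K)^*)^⊥, with dim ker(I - K) = dim ker((I - K)^*). Since det(I - K) ≠ 0, 1 is not an eigenvalue of K and ker(I - K) = {0}, so we are in the first case: for every y there is a unique x = (I - K)^(-1) y. (Explicitly, by the Woodbury identity, (I - U V^T)^(-1) = I + U (I_2 - G)^(-1) V^T.)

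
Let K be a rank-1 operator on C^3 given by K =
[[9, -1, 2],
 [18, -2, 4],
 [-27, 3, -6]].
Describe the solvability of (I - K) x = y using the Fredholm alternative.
(I - K) is singular (det(I - K) = 0, i.e. 1 ∈ sigma(K)). (I - K) x = y is solvable iff y ⊥ ker((I - K)^*) = span{(9, -1, 2)}, i.e. iff 9y_1 - y_2 + 2y_3 = 0. When solvable, the solutions are x = y + c·(1, 2, -3), c arbitrary (ker(I - K) = span{(1, 2, -3)}, dimension 1).

K has rank 1, so it is an outer product K = u v^T: every row of K is a multiple of one row vector. Reading off the entries, u = (1, 2, -3) and v = (9, -1, 2) (row i of K equals u_i·v^T). A rank-one matrix u v^T satisfies K u = u (v·u) and kills the (2)-dimensional subspace v^⊥, so its characteristic polynomial is lambda^2 (lambda - v·u) with v·u = tr K = 1. Hence the eigenvalues of I - K are 1 (multiplicity 2) and 1 - (1) = 0, so det(I - K) = 0. (Direct check: I - K =
[[-8, 1, -2],
 [-18, 3, -4],
 [27, -3, 7]]
has determinant 0.) So 1 is an eigenvalue of K and (I - K) is not invertible. The finite-dimensional Fredholm alternative says: either (I - K) is invertible, or ker(I - K) ≠ {0} and then range(I - K) = ker((I - K)^*)^⊥, with dim ker(I - K) = dim ker((I - K)^*). We are in the second case, so we need both kernels. Kernel of I - K: (I - K) u = u - u (v·u) = u - u = 0, so ker(I - K) = span{u} = span{(1, 2, -3)} (it is exactly 1-dimensional because rank(I - K) = 2). Kernel of the adjoint: K is real, so (I - K)^* = I - K^T = I - v u^T, and (I - v u^T) v = v - v (u·v) = 0; hence ker((I - K)^*) = span{v} = span{(9, -1, 2)}. Therefore (I - K) x = y is solvable iff <y, v> = 0, i.e. iff 9y_1 - y_2 + 2y_3 = 0. When this holds, K y = u (v·y) = 0, so (I - K) y = y and x = y is a particular solution; the full solution set is the line x = y + c·u = y + c·(1, 2, -3), c ∈ C.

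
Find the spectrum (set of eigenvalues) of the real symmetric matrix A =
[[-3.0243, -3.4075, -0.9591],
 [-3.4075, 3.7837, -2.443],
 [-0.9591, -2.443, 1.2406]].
sigma(A) ≈ {-5, 1, 6}

A is real symmetric, so its spectrum consists of real eigenvalues. Expanding the characteristic polynomial of the displayed matrix gives
  det(λ I - A) = p(λ) = λ^3 + (-2)λ^2 + (-29)λ + (30).
Solving p(λ) = 0 yields eigenvalues ≈ -5, 1, 6. (A is shown rounded to 4 decimals, so these recover the underlying integer eigenvalues to within that precision.)
Verification: the trace of A = 2 equals the sum of eigenvalues 2, and det(A) ≈ -29.9998 matches the eigenvalue product -30.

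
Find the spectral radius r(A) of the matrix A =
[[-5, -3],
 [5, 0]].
r(A) = sqrt(15) ≈ 3.873

The eigenvalues of A are the roots of its characteristic polynomial. With M = A (coefficients from the trace and determinant):
  p(λ) = det(λ I - M) = λ^2 + 5λ + 15.
For λ^2 + 5λ + 15 the discriminant is -35. It is negative, so the roots are the complex-conjugate pair λ = -5/2 ± (sqrt(35)/2) i ≈ -2.5 ± 2.958i. For a conjugate pair the product of the roots equals the constant term, so |λ|^2 = 15 and |λ| = sqrt(15) ≈ 3.873.
Thus the eigenvalues (to 4 decimals) are -2.5 ± 2.958i (modulus 3.873). The spectral radius is the largest modulus: r(A) = sqrt(15) ≈ 3.873. (Cross-check: r(A) ≤ ||A||_2 ≈ 7.4096; equality holds whenever A is normal, though it can also hold for some non-normal A.)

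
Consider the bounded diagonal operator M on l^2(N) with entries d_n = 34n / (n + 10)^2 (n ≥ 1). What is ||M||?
||M|| = 17/20 (attained at n = 10)

For M diagonal, ||M|| = sup_n |d_n|. Treat f(x) = 34x / (x + 10)^2 for real x > 0. By the quotient rule, f'(x) = 34(10 - x)/(x + 10)^3, which is positive for x < 10 and negative for x > 10. So f has a unique maximum at x = 10, and since 10 is a positive integer, the supremum over n ≥ 1 is attained at n = 10: d_10 = 34·10/(10 + 10)^2 = 34·10/400 = 17/20. Hence ||M|| = 17/20.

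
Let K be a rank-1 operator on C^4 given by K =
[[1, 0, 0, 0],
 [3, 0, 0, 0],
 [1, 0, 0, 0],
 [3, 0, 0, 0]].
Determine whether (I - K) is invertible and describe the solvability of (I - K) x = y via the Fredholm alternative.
(I - K) is singular (det(I - K) = 0, i.e. 1 ∈ sigma(K)). (I - K) x = y is solvable iff y ⊥ ker((I - K)^*) = span{(1, 0, 0, 0)}, i.e. iff y_1 = 0. When solvable, the solutions are x = y + c·(1, 3, 1, 3), c arbitrary (ker(I - K) = span{(1, 3, 1, 3)}, dimension 1).

K has rank 1, so it is an outer product K = u v^T: every row of K is a multiple of one row vector. Reading off the entries, u = (1, 3, 1, 3) and v = (1, 0, 0, 0) (row i of K equals u_i·v^T). A rank-one matrix u v^T satisfies K u = u (v·u) and kills the (3)-dimensional subspace v^⊥, so its characteristic polynomial is lambda^3 (lambda - v·u) with v·u = tr K = 1. Hence the eigenvalues of I - K are 1 (multiplicity 3) and 1 - (1) = 0, so det(I - K) = 0. (Direct check: I - K =
[[0, 0, 0, 0],
 [-3, 1, 0, 0],
 [-1, 0, 1, 0],
 [-3, 0, 0, 1]]
has determinant 0.) So 1 is an eigenvalue of K and (I - K) is not invertible. The finite-dimensional Fredholm alternative says: either (I - K) is invertible, or ker(I - K) ≠ {0} and then range(I - K) = ker((I - K)^*)^⊥, with dim ker(I - K) = dim ker((I - K)^*). We are in the second case, so we need both kernels. Kernel of I - K: (I - K) u = u - u (v·u) = u - u = 0, so ker(I - K) = span{u} = span{(1, 3, 1, 3)} (it is exactly 1-dimensional because rank(I - K) = 3). Kernel of the adjoint: K is real, so (I - K)^* = I - K^T = I - v u^T, and (I - v u^T) v = v - v (u·v) = 0; hence ker((I - K)^*) = span{v} = span{(1, 0, 0, 0)}. Therefore (I - K) x = y is solvable iff <y, v> = 0, i.e. iff y_1 = 0. When this holds, K y = u (v·y) = 0, so (I - K) y = y and x = y is a particular solution; the full solution set is the line x = y + c·u = y + c·(1, 3, 1, 3), c ∈ C.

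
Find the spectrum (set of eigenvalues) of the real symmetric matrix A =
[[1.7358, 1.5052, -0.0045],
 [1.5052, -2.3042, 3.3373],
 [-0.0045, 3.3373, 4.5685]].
sigma(A) ≈ {-4, 2, 6}

A is real symmetric, so its spectrum consists of real eigenvalues. Expanding the characteristic polynomial of the displayed matrix gives
  det(λ I - A) = p(λ) = λ^3 + (-4)λ^2 + (-20)λ + (48).
Solving p(λ) = 0 yields eigenvalues ≈ -4, 2, 6. (A is shown rounded to 4 decimals, so these recover the underlying integer eigenvalues to within that precision.)
Verification: the trace of A = 4 equals the sum of eigenvalues 4, and det(A) ≈ -48.0006 matches the eigenvalue product -48.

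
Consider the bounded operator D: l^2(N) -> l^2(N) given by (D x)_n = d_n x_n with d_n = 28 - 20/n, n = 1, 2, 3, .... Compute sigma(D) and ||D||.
sigma(D) = {28 - 20/n : n ≥ 1} ∪ {28}; ||D|| = 28

A bounded diagonal operator on l^2 with diagonal entries d_n has spectrum equal to the closure of {d_n : n ≥ 1}: every d_n is an eigenvalue (with eigenvector e_n), so {d_n} ⊂ sigma(D); the spectrum is closed, so its closure is too; and for lambda not in the closure, (D - lambda I) has bounded inverse (the diagonal entries 1/(d_n - lambda) are bounded). For our sequence d_n = 28 - 20/n, n = 1, 2, 3, ...:
  - {d_n} = {28 - 20/n : n ≥ 1}; the only limit point is 28
  - closure = {28 - 20/n : n ≥ 1} ∪ {28}
For the norm: a diagonal operator has ||D|| = sup_n |d_n|. Here d_n = 28 - 20/n increases monotonically from d_1 = 8 toward 28, with all terms in [8, 28); so sup_n |d_n| = 28 (the supremum is the limit, not attained). So ||D|| = 28.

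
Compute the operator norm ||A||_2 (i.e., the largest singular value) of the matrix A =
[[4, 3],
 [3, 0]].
||A||_2 = sqrt((34 + sqrt(832))/2) ≈ 5.6056 (= sqrt(largest eigenvalue of A^T A))

||A||_2 = sigma_max(A) = sqrt(lambda_max(A^T A)). Form the symmetric matrix M = A^T A =
[[25, 12],
 [12, 9]].
Its characteristic polynomial (trace, determinant of M give the coefficients) is
  p(λ) = det(λ I - M) = λ^2 - 34λ + 81.
For λ^2 - 34λ + 81 the discriminant is 832. It is nonnegative but not a perfect square, so the roots are real and irrational: λ = (34 ± sqrt(832))/2 ≈ 31.4222, 2.5778.
So the eigenvalues of A^T A are ≈ 2.5778, 31.4222 (all ≥ 0, as they must be for A^T A). The largest is λ_max = (34 + sqrt(832))/2 ≈ 31.4222, hence ||A||_2 = sqrt(λ_max) = sqrt((34 + sqrt(832))/2) ≈ 5.6056.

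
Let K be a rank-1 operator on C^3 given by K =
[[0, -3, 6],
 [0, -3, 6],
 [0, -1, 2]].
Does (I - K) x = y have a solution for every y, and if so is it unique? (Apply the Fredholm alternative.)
(I - K) is invertible (det(I - K) = 2 ≠ 0), so for every y in C^3 the equation (I - K) x = y has a unique solution.

K has rank 1, so it is an outer product K = u v^T: every row of K is a multiple of one row vector. Reading off the entries, u = (3, 3, 1) and v = (0, -1, 2) (row i of K equals u_i·v^T). A rank-one matrix u v^T satisfies K u = u (v·u) and kills the (2)-dimensional subspace v^⊥, so its characteristic polynomial is lambda^2 (lambda - v·u) with v·u = tr K = -1. Hence the eigenvalues of I - K are 1 (multiplicity 2) and 1 - (-1) = 2, so det(I - K) = 2. (Direct check: I - K =
[[1, 3, -6],
 [0, 4, -6],
 [0, 1, -1]]
has determinant 2.) The finite-dimensional Fredholm alternative says: either (I - K) is invertible, or ker(I - K) ≠ {0} and then range(I - K) = ker((I - K)^*)^⊥, with dim ker(I - K) = dim ker((I - K)^*). Since det(I - K) ≠ 0, 1 is not an eigenvalue of K and ker(I - K) = {0}, so we are in the first case: for every y there is a unique x = (I - K)^(-1) y. Explicitly, by the Sherman–Morrison formula, (I - u v^T)^(-1) = I + u v^T/(1 - v·u), i.e. (I - K)^(-1) = I + K/(2).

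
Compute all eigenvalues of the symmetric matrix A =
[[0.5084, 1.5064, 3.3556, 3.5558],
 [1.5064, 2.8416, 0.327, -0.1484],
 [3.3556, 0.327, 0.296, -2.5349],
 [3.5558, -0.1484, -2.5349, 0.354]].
sigma(A) ≈ {-6, 2, 3, 5}

A is real symmetric, so its spectrum consists of real eigenvalues. Expanding the characteristic polynomial of the displayed matrix gives
  det(λ I - A) = p(λ) = λ^4 + (-4)λ^3 + (-29)λ^2 + (156.0045)λ + (-180.0065).
Solving p(λ) = 0 yields eigenvalues ≈ -6, 2, 3, 5. (A is shown rounded to 4 decimals, so these recover the underlying integer eigenvalues to within that precision.)
Verification: the trace of A = 4 equals the sum of eigenvalues 4, and det(A) ≈ -180.0065 matches the eigenvalue product -180.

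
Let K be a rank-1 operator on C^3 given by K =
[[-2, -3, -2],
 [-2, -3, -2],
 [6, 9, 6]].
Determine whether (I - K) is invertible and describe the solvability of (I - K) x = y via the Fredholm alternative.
(I - K) is singular (det(I - K) = 0, i.e. 1 ∈ sigma(K)). (I - K) x = y is solvable iff y ⊥ ker((I - K)^*) = span{(-2, -3, -2)}, i.e. iff -2y_1 - 3y_2 - 2y_3 = 0. When solvable, the solutions are x = y + c·(1, 1, -3), c arbitrary (ker(I - K) = span{(1, 1, -3)}, dimension 1).

K has rank 1, so it is an outer product K = u v^T: every row of K is a multiple of one row vector. Reading off the entries, u = (1, 1, -3) and v = (-2, -3, -2) (row i of K equals u_i·v^T). A rank-one matrix u v^T satisfies K u = u (v·u) and kills the (2)-dimensional subspace v^⊥, so its characteristic polynomial is lambda^2 (lambda - v·u) with v·u = tr K = 1. Hence the eigenvalues of I - K are 1 (multiplicity 2) and 1 - (1) = 0, so det(I - K) = 0. (Direct check: I - K =
[[3, 3, 2],
 [2, 4, 2],
 [-6, -9, -5]]
has determinant 0.) So 1 is an eigenvalue of K and (I - K) is not invertible. The finite-dimensional Fredholm alternative says: either (I - K) is invertible, or ker(I - K) ≠ {0} and then range(I - K) = ker((I - K)^*)^⊥, with dim ker(I - K) = dim ker((I - K)^*). We are in the second case, so we need both kernels. Kernel of I - K: (I - K) u = u - u (v·u) = u - u = 0, so ker(I - K) = span{u} = span{(1, 1, -3)} (it is exactly 1-dimensional because rank(I - K) = 2). Kernel of the adjoint: K is real, so (I - K)^* = I - K^T = I - v u^T, and (I - v u^T) v = v - v (u·v) = 0; hence ker((I - K)^*) = span{v} = span{(-2, -3, -2)}. Therefore (I - K) x = y is solvable iff <y, v> = 0, i.e. iff -2y_1 - 3y_2 - 2y_3 = 0. When this holds, K y = u (v·y) = 0, so (I - K) y = y and x = y is a particular solution; the full solution set is the line x = y + c·u = y + c·(1, 1, -3), c ∈ C.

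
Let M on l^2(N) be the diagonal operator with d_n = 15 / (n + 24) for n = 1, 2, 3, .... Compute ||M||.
||M|| = 3/5 (attained at n = 1)

For M diagonal, ||M|| = sup_n |d_n| = sup_n 15/(n + 24). This is positive and strictly decreasing in n, so the supremum is attained at n = 1: d_1 = 15/(1 + 24) = 3/5. Hence ||M|| = 3/5.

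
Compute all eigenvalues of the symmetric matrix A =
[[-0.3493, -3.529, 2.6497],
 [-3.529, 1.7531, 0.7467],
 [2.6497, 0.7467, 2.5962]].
sigma(A) ≈ {-4, 3, 5}

A is real symmetric, so its spectrum consists of real eigenvalues. Expanding the characteristic polynomial of the displayed matrix gives
  det(λ I - A) = p(λ) = λ^3 + (-4)λ^2 + (-17)λ + (60).
Solving p(λ) = 0 yields eigenvalues ≈ -4, 3, 5. (A is shown rounded to 4 decimals, so these recover the underlying integer eigenvalues to within that precision.)
Verification: the trace of A = 4 equals the sum of eigenvalues 4, and det(A) ≈ -60.0005 matches the eigenvalue product -60.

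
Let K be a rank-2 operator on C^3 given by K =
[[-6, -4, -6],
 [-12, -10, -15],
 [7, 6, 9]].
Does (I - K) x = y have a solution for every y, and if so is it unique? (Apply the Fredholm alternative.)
(I - K) is invertible (det(I - K) = 8 ≠ 0), so for every y in C^3 the equation (I - K) x = y has a unique solution.

K has rank 2 and factors as K = U V^T = u1 v1^T + u2 v2^T with u1 = (0, 3, -2), v1 = (-2, -2, -3), u2 = (2, 2, -1), v2 = (-3, -2, -3) (multiplying out reproduces the displayed K). The nonzero eigenvalues of U V^T coincide with those of the 2 x 2 matrix G = V^T U = [[v1·u1, v1·u2], [v2·u1, v2·u2]] = [[0, -5], [0, -7]], and by the Sylvester determinant identity det(I_3 - U V^T) = det(I_2 - V^T U) = det([[1, 5], [0, 8]]) = (1)(8) - (5)(0) = 8. (Direct check: I - K =
[[7, 4, 6],
 [12, 11, 15],
 [-7, -6, -8]]
has determinant 8.) The finite-dimensional Fredholm alternative says: either (I - K) is invertible, or ker(I - K) ≠ {0} and then range(I - K) = ker((I - K)^*)^⊥, with dim ker(I - K) = dim ker((I - K)^*). Since det(I - K) ≠ 0, 1 is not an eigenvalue of K and ker(I - K) = {0}, so we are in the first case: for every y there is a unique x = (I - K)^(-1) y. (Explicitly, by the Woodbury identity, (I - U V^T)^(-1) = I + U (I_2 - G)^(-1) V^T.)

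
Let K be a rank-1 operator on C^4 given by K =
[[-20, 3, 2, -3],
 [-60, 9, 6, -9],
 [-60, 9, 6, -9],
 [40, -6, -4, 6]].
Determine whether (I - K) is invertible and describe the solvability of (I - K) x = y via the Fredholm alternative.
(I - K) is singular (det(I - K) = 0, i.e. 1 ∈ sigma(K)). (I - K) x = y is solvable iff y ⊥ ker((I - K)^*) = span{(-20, 3, 2, -3)}, i.e. iff -20y_1 + 3y_2 + 2y_3 - 3y_4 = 0. When solvable, the solutions are x = y + c·(1, 3, 3, -2), c arbitrary (ker(I - K) = span{(1, 3, 3, -2)}, dimension 1).

K has rank 1, so it is an outer product K = u v^T: every row of K is a multiple of one row vector. Reading off the entries, u = (1, 3, 3, -2) and v = (-20, 3, 2, -3) (row i of K equals u_i·v^T). A rank-one matrix u v^T satisfies K u = u (v·u) and kills the (3)-dimensional subspace v^⊥, so its characteristic polynomial is lambda^3 (lambda - v·u) with v·u = tr K = 1. Hence the eigenvalues of I - K are 1 (multiplicity 3) and 1 - (1) = 0, so det(I - K) = 0. (Direct check: I - K =
[[21, -3, -2, 3],
 [60, -8, -6, 9],
 [60, -9, -5, 9],
 [-40, 6, 4, -5]]
has determinant 0.) So 1 is an eigenvalue of K and (I - K) is not invertible. The finite-dimensional Fredholm alternative says: either (I - K) is invertible, or ker(I - K) ≠ {0} and then range(I - K) = ker((I - K)^*)^⊥, with dim ker(I - K) = dim ker((I - K)^*). We are in the second case, so we need both kernels. Kernel of I - K: (I - K) u = u - u (v·u) = u - u = 0, so ker(I - K) = span{u} = span{(1, 3, 3, -2)} (it is exactly 1-dimensional because rank(I - K) = 3). Kernel of the adjoint: K is real, so (I - K)^* = I - K^T = I - v u^T, and (I - v u^T) v = v - v (u·v) = 0; hence ker((I - K)^*) = span{v} = span{(-20, 3, 2, -3)}. Therefore (I - K) x = y is solvable iff <y, v> = 0, i.e. iff -20y_1 + 3y_2 + 2y_3 - 3y_4 = 0. When this holds, K y = u (v·y) = 0, so (I - K) y = y and x = y is a particular solution; the full solution set is the line x = y + c·u = y + c·(1, 3, 3, -2), c ∈ C.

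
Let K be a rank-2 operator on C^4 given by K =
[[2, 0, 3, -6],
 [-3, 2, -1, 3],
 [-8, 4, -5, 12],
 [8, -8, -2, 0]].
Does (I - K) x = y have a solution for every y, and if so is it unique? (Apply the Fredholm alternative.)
(I - K) is invertible (det(I - K) = 110 ≠ 0), so for every y in C^4 the equation (I - K) x = y has a unique solution.

K has rank 2 and factors as K = U V^T = u1 v1^T + u2 v2^T with u1 = (1, -1, -3, 2), v1 = (3, -2, 1, -3), u2 = (1, 0, -1, -2), v2 = (-1, 2, 2, -3) (multiplying out reproduces the displayed K). The nonzero eigenvalues of U V^T coincide with those of the 2 x 2 matrix G = V^T U = [[v1·u1, v1·u2], [v2·u1, v2·u2]] = [[-4, 8], [-15, 3]], and by the Sylvester determinant identity det(I_4 - U V^T) = det(I_2 - V^T U) = det([[5, -8], [15, -2]]) = (5)(-2) - (-8)(15) = 110. (Direct check: I - K =
[[-1, 0, -3, 6],
 [3, -1, 1, -3],
 [8, -4, 6, -12],
 [-8, 8, 2, 1]]
has determinant 110.) The finite-dimensional Fredholm alternative says: either (I - K) is invertible, or ker(I - K) ≠ {0} and then range(I - K) = ker((I - K)^*)^⊥, with dim ker(I - K) = dim ker((I - K)^*). Since det(I - K) ≠ 0, 1 is not an eigenvalue of K and ker(I - K) = {0}, so we are in the first case: for every y there is a unique x = (I - K)^(-1) y. (Explicitly, by the Woodbury identity, (I - U V^T)^(-1) = I + U (I_2 - G)^(-1) V^T.)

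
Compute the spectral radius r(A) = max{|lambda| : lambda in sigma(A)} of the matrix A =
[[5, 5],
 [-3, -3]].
r(A) = 2

The eigenvalues of A are the roots of its characteristic polynomial. With M = A (coefficients from the trace and determinant):
  p(λ) = det(λ I - M) = λ^2 - 2λ.
For λ^2 - 2λ the discriminant is 4. It is a perfect square (2^2), so the roots are rational: λ = (2 ± 2)/2 = 2, 0.
Thus the eigenvalues (to 4 decimals) are 2 (modulus 2); 0 (modulus 0). The spectral radius is the largest modulus: r(A) = 2. (Cross-check: r(A) ≤ ||A||_2 ≈ 8.2462; equality holds whenever A is normal, though it can also hold for some non-normal A.)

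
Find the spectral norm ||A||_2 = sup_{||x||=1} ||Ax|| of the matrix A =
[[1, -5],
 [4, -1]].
||A||_2 = sqrt((43 + sqrt(405))/2) ≈ 5.618 (= sqrt(largest eigenvalue of A^T A))

||A||_2 = sigma_max(A) = sqrt(lambda_max(A^T A)). Form the symmetric matrix M = A^T A =
[[17, -9],
 [-9, 26]].
Its characteristic polynomial (trace, determinant of M give the coefficients) is
  p(λ) = det(λ I - M) = λ^2 - 43λ + 361.
For λ^2 - 43λ + 361 the discriminant is 405. It is nonnegative but not a perfect square, so the roots are real and irrational: λ = (43 ± sqrt(405))/2 ≈ 31.5623, 11.4377.
So the eigenvalues of A^T A are ≈ 11.4377, 31.5623 (all ≥ 0, as they must be for A^T A). The largest is λ_max = (43 + sqrt(405))/2 ≈ 31.5623, hence ||A||_2 = sqrt(λ_max) = sqrt((43 + sqrt(405))/2) ≈ 5.618.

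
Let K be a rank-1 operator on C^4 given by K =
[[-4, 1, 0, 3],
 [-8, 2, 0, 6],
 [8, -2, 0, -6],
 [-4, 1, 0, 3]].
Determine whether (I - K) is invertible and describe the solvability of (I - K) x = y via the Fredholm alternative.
(I - K) is singular (det(I - K) = 0, i.e. 1 ∈ sigma(K)). (I - K) x = y is solvable iff y ⊥ ker((I - K)^*) = span{(-4, 1, 0, 3)}, i.e. iff -4y_1 + y_2 + 3y_4 = 0. When solvable, the solutions are x = y + c·(1, 2, -2, 1), c arbitrary (ker(I - K) = span{(1, 2, -2, 1)}, dimension 1).

K has rank 1, so it is an outer product K = u v^T: every row of K is a multiple of one row vector. Reading off the entries, u = (1, 2, -2, 1) and v = (-4, 1, 0, 3) (row i of K equals u_i·v^T). A rank-one matrix u v^T satisfies K u = u (v·u) and kills the (3)-dimensional subspace v^⊥, so its characteristic polynomial is lambda^3 (lambda - v·u) with v·u = tr K = 1. Hence the eigenvalues of I - K are 1 (multiplicity 3) and 1 - (1) = 0, so det(I - K) = 0. (Direct check: I - K =
[[5, -1, 0, -3],
 [8, -1, 0, -6],
 [-8, 2, 1, 6],
 [4, -1, 0, -2]]
has determinant 0.) So 1 is an eigenvalue of K and (I - K) is not invertible. The finite-dimensional Fredholm alternative says: either (I - K) is invertible, or ker(I - K) ≠ {0} and then range(I - K) = ker((I - K)^*)^⊥, with dim ker(I - K) = dim ker((I - K)^*). We are in the second case, so we need both kernels. Kernel of I - K: (I - K) u = u - u (v·u) = u - u = 0, so ker(I - K) = span{u} = span{(1, 2, -2, 1)} (it is exactly 1-dimensional because rank(I - K) = 3). Kernel of the adjoint: K is real, so (I - K)^* = I - K^T = I - v u^T, and (I - v u^T) v = v - v (u·v) = 0; hence ker((I - K)^*) = span{v} = span{(-4, 1, 0, 3)}. Therefore (I - K) x = y is solvable iff <y, v> = 0, i.e. iff -4y_1 + y_2 + 3y_4 = 0. When this holds, K y = u (v·y) = 0, so (I - K) y = y and x = y is a particular solution; the full solution set is the line x = y + c·u = y + c·(1, 2, -2, 1), c ∈ C.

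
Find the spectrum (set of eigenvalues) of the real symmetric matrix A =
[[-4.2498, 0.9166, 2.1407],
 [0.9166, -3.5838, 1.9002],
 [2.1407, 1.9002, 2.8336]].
sigma(A) ≈ {-5, -4, 4}

A is real symmetric, so its spectrum consists of real eigenvalues. Expanding the characteristic polynomial of the displayed matrix gives
  det(λ I - A) = p(λ) = λ^3 + (5)λ^2 + (-16)λ + (-80.0014).
Solving p(λ) = 0 yields eigenvalues ≈ -5, -4, 4. (A is shown rounded to 4 decimals, so these recover the underlying integer eigenvalues to within that precision.)
Verification: the trace of A = -5 equals the sum of eigenvalues -5, and det(A) ≈ 80.0014 matches the eigenvalue product 80.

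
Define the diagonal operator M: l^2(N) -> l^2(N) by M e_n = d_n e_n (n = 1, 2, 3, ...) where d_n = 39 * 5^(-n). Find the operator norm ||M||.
||M|| = 39/5 (attained at n = 1)

For M diagonal, ||M|| = sup_n |d_n|. The sequence d_n = 39 * 5^(-n) is positive and strictly decreasing (ratio 5^(-1) < 1), so the supremum is d_1 = 39/5. Hence ||M|| = 39/5.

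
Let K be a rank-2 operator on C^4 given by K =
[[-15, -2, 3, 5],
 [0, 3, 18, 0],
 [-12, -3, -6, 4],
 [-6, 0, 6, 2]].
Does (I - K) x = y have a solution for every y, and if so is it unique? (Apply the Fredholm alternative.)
(I - K) is invertible (det(I - K) = 104 ≠ 0), so for every y in C^4 the equation (I - K) x = y has a unique solution.

K has rank 2 and factors as K = U V^T = u1 v1^T + u2 v2^T with u1 = (-3, -3, -1, -2), v1 = (3, 0, -3, -1), u2 = (2, -3, 3, 0), v2 = (-3, -1, -3, 1) (multiplying out reproduces the displayed K). The nonzero eigenvalues of U V^T coincide with those of the 2 x 2 matrix G = V^T U = [[v1·u1, v1·u2], [v2·u1, v2·u2]] = [[-4, -3], [13, -12]], and by the Sylvester determinant identity det(I_4 - U V^T) = det(I_2 - V^T U) = det([[5, 3], [-13, 13]]) = (5)(13) - (3)(-13) = 104. (Direct check: I - K =
[[16, 2, -3, -5],
 [0, -2, -18, 0],
 [12, 3, 7, -4],
 [6, 0, -6, -1]]
has determinant 104.) The finite-dimensional Fredholm alternative says: either (I - K) is invertible, or ker(I - K) ≠ {0} and then range(I - K) = ker((I - K)^*)^⊥, with dim ker(I - K) = dim ker((I - K)^*). Since det(I - K) ≠ 0, 1 is not an eigenvalue of K and ker(I - K) = {0}, so we are in the first case: for every y there is a unique x = (I - K)^(-1) y. (Explicitly, by the Woodbury identity, (I - U V^T)^(-1) = I + U (I_2 - G)^(-1) V^T.)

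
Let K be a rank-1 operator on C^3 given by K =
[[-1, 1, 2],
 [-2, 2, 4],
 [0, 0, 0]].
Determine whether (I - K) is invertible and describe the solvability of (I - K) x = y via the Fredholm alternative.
(I - K) is singular (det(I - K) = 0, i.e. 1 ∈ sigma(K)). (I - K) x = y is solvable iff y ⊥ ker((I - K)^*) = span{(-1, 1, 2)}, i.e. iff -y_1 + y_2 + 2y_3 = 0. When solvable, the solutions are x = y + c·(1, 2, 0), c arbitrary (ker(I - K) = span{(1, 2, 0)}, dimension 1).

K has rank 1, so it is an outer product K = u v^T: every row of K is a multiple of one row vector. Reading off the entries, u = (1, 2, 0) and v = (-1, 1, 2) (row i of K equals u_i·v^T). A rank-one matrix u v^T satisfies K u = u (v·u) and kills the (2)-dimensional subspace v^⊥, so its characteristic polynomial is lambda^2 (lambda - v·u) with v·u = tr K = 1. Hence the eigenvalues of I - K are 1 (multiplicity 2) and 1 - (1) = 0, so det(I - K) = 0. (Direct check: I - K =
[[2, -1, -2],
 [2, -1, -4],
 [0, 0, 1]]
has determinant 0.) So 1 is an eigenvalue of K and (I - K) is not invertible. The finite-dimensional Fredholm alternative says: either (I - K) is invertible, or ker(I - K) ≠ {0} and then range(I - K) = ker((I - K)^*)^⊥, with dim ker(I - K) = dim ker((I - K)^*). We are in the second case, so we need both kernels. Kernel of I - K: (I - K) u = u - u (v·u) = u - u = 0, so ker(I - K) = span{u} = span{(1, 2, 0)} (it is exactly 1-dimensional because rank(I - K) = 2). Kernel of the adjoint: K is real, so (I - K)^* = I - K^T = I - v u^T, and (I - v u^T) v = v - v (u·v) = 0; hence ker((I - K)^*) = span{v} = span{(-1, 1, 2)}. Therefore (I - K) x = y is solvable iff <y, v> = 0, i.e. iff -y_1 + y_2 + 2y_3 = 0. When this holds, K y = u (v·y) = 0, so (I - K) y = y and x = y is a particular solution; the full solution set is the line x = y + c·u = y + c·(1, 2, 0), c ∈ C.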